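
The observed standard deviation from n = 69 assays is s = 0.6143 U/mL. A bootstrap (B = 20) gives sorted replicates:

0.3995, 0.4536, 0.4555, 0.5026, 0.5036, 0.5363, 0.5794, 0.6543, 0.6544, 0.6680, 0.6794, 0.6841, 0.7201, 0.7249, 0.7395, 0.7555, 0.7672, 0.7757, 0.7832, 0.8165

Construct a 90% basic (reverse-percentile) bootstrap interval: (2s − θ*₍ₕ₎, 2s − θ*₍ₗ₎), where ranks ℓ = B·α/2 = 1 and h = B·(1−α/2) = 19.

(0.4454, 0.8291)

Percentile endpoints at ranks 1 and 19: θ*₍1₎ = 0.3995, θ*₍19₎ = 0.7832.
Basic interval reflects these around s:
  lower = 2 × 0.6143 − 0.7832 = 0.4454
  upper = 2 × 0.6143 − 0.3995 = 0.8291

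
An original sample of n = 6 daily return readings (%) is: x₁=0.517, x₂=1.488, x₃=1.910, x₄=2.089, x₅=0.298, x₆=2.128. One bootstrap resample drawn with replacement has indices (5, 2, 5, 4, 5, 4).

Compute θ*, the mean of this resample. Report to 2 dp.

θ* = 1.09

Resample values: 0.298, 1.488, 0.298, 2.089, 0.298, 2.089.
Mean = (0.298 + 1.488 + 0.298 + 2.089 + 0.298 + 2.089) / 6 = 6.5600 / 6 = 1.09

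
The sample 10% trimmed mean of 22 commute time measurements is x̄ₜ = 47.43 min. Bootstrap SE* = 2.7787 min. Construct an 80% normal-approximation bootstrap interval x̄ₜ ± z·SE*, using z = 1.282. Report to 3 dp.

Margin = 1.282 × 2.7787 = 3.5623
Interval: 47.43 ± 3.5623

(43.868, 50.992)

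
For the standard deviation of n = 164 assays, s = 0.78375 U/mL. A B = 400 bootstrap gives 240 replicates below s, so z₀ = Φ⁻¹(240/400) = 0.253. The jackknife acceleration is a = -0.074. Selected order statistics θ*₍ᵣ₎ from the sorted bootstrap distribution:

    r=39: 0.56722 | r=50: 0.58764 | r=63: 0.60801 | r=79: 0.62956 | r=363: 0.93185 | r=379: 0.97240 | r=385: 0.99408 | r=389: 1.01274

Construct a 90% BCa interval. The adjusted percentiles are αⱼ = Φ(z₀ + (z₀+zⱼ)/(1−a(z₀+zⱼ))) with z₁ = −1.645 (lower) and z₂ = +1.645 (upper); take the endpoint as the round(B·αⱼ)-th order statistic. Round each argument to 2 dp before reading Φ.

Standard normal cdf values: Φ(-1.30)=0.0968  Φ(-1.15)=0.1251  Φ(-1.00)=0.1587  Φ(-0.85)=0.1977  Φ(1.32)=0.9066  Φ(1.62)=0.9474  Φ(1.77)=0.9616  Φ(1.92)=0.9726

Lower: z₀ + z₁ = 0.253 + (-1.645) = -1.392; 1 − a(z₀+z₁) = 1 − (-0.074)(-1.392) = 0.8970; argument = 0.253 + (-1.392)/0.8970 = -1.2989 → -1.30.
α₁ = Φ(-1.30) = 0.0968; rank = round(400 × 0.0968) = 39; θ*₍39₎ = 0.56722.
Upper: z₀ + z₂ = 1.898; 1 − a(z₀+z₂) = 1.1405; argument = 1.9173 → 1.92; α₂ = 0.9726; rank = 389; θ*₍389₎ = 1.01274.

(0.56722, 1.01274)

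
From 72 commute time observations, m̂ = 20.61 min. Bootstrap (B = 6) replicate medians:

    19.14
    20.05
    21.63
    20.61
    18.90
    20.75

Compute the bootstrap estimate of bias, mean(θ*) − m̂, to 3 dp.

mean(θ*) = (19.14 + 20.05 + 21.63 + 20.61 + 18.90 + 20.75) / 6 = 20.1800
bias = 20.1800 − 20.61

bias = −0.430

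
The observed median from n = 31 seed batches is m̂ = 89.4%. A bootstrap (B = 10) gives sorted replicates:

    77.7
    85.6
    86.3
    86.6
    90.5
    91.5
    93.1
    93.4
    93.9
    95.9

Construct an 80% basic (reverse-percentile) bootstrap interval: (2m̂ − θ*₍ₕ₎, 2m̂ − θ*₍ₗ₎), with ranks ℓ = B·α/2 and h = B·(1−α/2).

(84.9, 101.1)

Percentile endpoints at ranks 1 and 9: θ*₍1₎ = 77.7, θ*₍9₎ = 93.9.
Basic interval reflects these around m̂:
  lower = 2 × 89.4 − 93.9 = 84.9
  upper = 2 × 89.4 − 77.7 = 101.1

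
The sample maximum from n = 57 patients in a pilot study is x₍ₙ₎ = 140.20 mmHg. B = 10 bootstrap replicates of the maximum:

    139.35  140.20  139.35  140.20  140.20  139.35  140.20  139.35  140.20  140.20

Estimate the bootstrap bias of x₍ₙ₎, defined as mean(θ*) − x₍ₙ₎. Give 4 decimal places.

mean(θ*) = (139.35 + 140.20 + 139.35 + 140.20 + 140.20 + 139.35 + 140.20 + 139.35 + 140.20 + 140.20) / 10 = 139.86000
bias = 139.86000 − 140.20

bias = −0.3400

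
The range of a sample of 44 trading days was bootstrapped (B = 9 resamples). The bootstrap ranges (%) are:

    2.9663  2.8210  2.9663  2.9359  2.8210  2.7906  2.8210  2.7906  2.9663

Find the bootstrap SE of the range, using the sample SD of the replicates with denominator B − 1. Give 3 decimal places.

SE* = 0.080

Bootstrap SE is the standard deviation of the 9 replicate ranges.
Mean of replicates: (2.9663 + 2.8210 + 2.9663 + 2.9359 + 2.8210 + 2.7906 + 2.8210 + 2.7906 + 2.9663) / 9 = 25.87900 / 9 = 2.87544
Sum of squared deviations: (+0.09086)² + (−0.05444)² + (+0.09086)² + (+0.06046)² + (−0.05444)² + (−0.08484)² + (−0.05444)² + (−0.08484)² + (+0.09086)² = 0.05171
Variance = 0.05171 / 8 = 0.00646
SE* = √0.00646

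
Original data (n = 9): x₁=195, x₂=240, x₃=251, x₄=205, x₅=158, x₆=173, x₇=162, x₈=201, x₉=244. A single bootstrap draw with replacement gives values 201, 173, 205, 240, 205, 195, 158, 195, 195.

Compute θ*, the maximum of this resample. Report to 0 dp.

θ* = 240

Maximum = 240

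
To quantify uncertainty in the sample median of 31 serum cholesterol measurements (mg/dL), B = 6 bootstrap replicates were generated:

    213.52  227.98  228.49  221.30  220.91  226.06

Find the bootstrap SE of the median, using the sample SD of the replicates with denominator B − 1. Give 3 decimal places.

SE* = 5.682

Bootstrap SE is the standard deviation of the 6 replicate medians.
Mean of replicates: (213.52 + 227.98 + 228.49 + 221.30 + 220.91 + 226.06) / 6 = 1338.2600 / 6 = 223.0433
Sum of squared deviations: (−9.5233)² + (+4.9367)² + (+5.4467)² + (−1.7433)² + (−2.1333)² + (+3.0167)² = 161.4213
Variance = 161.4213 / 5 = 32.2843
SE* = √32.2843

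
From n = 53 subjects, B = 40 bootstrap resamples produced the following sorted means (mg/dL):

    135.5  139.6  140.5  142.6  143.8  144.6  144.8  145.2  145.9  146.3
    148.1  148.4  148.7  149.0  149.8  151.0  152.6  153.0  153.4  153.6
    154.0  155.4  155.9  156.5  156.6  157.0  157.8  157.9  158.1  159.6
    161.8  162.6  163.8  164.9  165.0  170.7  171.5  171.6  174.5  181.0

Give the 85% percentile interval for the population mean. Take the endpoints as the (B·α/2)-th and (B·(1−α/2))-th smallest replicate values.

(140.5, 171.5)

α = 0.15; lower rank = 40 × 0.075 = 3; upper rank = 40 × 0.925 = 37.
The 3rd smallest replicate is 140.5; the 37th is 171.5.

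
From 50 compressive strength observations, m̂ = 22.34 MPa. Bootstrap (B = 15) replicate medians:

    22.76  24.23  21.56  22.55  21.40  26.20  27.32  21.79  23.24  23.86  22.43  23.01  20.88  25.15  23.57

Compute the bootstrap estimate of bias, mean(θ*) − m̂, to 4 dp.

bias = +0.9900

mean(θ*) = (22.76 + 24.23 + 21.56 + 22.55 + 21.40 + 26.20 + 27.32 + 21.79 + 23.24 + 23.86 + 22.43 + 23.01 + 20.88 + 25.15 + 23.57) / 15 = 23.33000
bias = 23.33000 − 22.34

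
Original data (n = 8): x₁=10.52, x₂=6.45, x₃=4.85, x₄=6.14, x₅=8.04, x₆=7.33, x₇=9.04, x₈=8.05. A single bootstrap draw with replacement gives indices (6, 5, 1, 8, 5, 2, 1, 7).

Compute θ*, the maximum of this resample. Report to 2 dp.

Resample values: 7.33, 8.04, 10.52, 8.05, 8.04, 6.45, 10.52, 9.04.
Maximum = 10.52

θ* = 10.52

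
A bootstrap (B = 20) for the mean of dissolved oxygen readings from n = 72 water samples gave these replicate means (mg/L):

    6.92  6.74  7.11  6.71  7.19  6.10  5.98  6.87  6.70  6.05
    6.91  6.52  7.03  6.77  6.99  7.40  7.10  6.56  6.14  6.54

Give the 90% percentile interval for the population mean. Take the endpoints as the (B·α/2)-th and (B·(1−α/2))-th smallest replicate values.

Sorted replicates: 5.98, 6.05, 6.10, 6.14, 6.52, 6.54, 6.56, 6.70, 6.71, 6.74, 6.77, 6.87, 6.91, 6.92, 6.99, 7.03, 7.10, 7.11, 7.19, 7.40
α = 0.10; lower rank = 20 × 0.050 = 1; upper rank = 20 × 0.950 = 19.
The 1st smallest replicate is 5.98; the 19th is 7.19.

(5.98, 7.19)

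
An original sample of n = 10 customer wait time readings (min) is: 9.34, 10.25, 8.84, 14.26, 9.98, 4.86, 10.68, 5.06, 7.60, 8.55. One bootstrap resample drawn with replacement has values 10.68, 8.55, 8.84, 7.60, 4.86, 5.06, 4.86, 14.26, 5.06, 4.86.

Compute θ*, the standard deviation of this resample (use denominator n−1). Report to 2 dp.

Mean = 7.4630; sum of squared deviations = 91.5204
s² = 91.5204 / 9 = 10.1689
s = √10.1689 = 3.19

θ* = 3.19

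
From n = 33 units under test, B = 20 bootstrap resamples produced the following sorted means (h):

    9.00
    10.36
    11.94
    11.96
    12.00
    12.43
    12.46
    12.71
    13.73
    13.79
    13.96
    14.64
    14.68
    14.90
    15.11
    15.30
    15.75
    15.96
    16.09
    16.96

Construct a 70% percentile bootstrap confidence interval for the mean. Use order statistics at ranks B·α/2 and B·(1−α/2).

α = 0.30; lower rank = 20 × 0.150 = 3; upper rank = 20 × 0.850 = 17.
The 3rd smallest replicate is 11.94; the 17th is 15.75.

(11.94, 15.75)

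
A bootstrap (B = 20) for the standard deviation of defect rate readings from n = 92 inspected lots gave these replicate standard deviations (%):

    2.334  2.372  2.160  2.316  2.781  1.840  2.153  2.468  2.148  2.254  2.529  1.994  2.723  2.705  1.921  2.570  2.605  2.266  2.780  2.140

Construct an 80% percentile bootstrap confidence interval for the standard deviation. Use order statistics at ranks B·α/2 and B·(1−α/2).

(1.921, 2.723)

Sorted replicates: 1.840, 1.921, 1.994, 2.140, 2.148, 2.153, 2.160, 2.254, 2.266, 2.316, 2.334, 2.372, 2.468, 2.529, 2.570, 2.605, 2.705, 2.723, 2.780, 2.781
α = 0.20; lower rank = 20 × 0.100 = 2; upper rank = 20 × 0.900 = 18.
The 2nd smallest replicate is 1.921; the 18th is 2.723.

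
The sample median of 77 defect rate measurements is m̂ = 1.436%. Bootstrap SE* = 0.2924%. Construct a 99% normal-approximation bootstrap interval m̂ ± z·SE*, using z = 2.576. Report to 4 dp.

Margin = 2.576 × 0.2924 = 0.75322
Interval: 1.436 ± 0.75322

(0.6828, 2.1892)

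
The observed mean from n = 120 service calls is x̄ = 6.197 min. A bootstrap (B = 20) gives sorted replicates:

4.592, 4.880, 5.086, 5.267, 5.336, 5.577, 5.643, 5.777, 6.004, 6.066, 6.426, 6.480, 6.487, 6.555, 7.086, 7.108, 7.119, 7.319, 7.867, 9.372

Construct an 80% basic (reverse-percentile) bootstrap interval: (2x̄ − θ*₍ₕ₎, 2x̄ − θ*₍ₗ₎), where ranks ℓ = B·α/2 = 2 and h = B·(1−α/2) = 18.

(5.075, 7.514)

Percentile endpoints at ranks 2 and 18: θ*₍2₎ = 4.880, θ*₍18₎ = 7.319.
Basic interval reflects these around x̄:
  lower = 2 × 6.197 − 7.319 = 5.075
  upper = 2 × 6.197 − 4.880 = 7.514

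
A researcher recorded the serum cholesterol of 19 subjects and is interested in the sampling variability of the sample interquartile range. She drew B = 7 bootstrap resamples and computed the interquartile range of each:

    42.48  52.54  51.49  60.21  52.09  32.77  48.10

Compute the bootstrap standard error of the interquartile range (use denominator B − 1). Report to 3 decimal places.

Bootstrap SE is the standard deviation of the 7 replicate interquartile ranges.
Mean of replicates: (42.48 + 52.54 + 51.49 + 60.21 + 52.09 + 32.77 + 48.10) / 7 = 339.6800 / 7 = 48.5257
Sum of squared deviations: (−6.0457)² + (+4.0143)² + (+2.9643)² + (+11.6843)² + (+3.5643)² + (−15.7557)² + (−0.4257)² = 459.1026
Variance = 459.1026 / 6 = 76.5171
SE* = √76.5171

SE* = 8.747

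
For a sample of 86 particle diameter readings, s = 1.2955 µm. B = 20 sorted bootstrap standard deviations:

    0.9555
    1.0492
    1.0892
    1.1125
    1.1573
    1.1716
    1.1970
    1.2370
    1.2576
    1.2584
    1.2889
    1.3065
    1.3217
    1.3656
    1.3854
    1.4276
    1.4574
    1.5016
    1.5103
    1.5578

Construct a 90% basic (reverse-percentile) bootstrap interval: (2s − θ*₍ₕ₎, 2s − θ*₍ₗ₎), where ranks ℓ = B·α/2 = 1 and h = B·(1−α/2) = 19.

Percentile endpoints at ranks 1 and 19: θ*₍1₎ = 0.9555, θ*₍19₎ = 1.5103.
Basic interval reflects these around s:
  lower = 2 × 1.2955 − 1.5103 = 1.0807
  upper = 2 × 1.2955 − 0.9555 = 1.6355

(1.0807, 1.6355)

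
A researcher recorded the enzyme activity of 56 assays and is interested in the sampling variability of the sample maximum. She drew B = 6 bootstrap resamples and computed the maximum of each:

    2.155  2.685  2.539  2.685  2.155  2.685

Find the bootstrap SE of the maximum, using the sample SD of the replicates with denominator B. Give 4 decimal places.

Bootstrap SE is the standard deviation of the 6 replicate maximums.
Mean of replicates: (2.155 + 2.685 + 2.539 + 2.685 + 2.155 + 2.685) / 6 = 14.90400 / 6 = 2.48400
Sum of squared deviations: (−0.32900)² + (+0.20100)² + (+0.05500)² + (+0.20100)² + (−0.32900)² + (+0.20100)² = 0.34071
Variance = 0.34071 / 6 = 0.05679
SE* = √0.05679

SE* = 0.2383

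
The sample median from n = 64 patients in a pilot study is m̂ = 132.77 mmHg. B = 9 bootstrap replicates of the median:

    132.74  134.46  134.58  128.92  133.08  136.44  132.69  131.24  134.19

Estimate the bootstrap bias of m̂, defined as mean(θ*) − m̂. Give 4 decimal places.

bias = +0.3789

mean(θ*) = (132.74 + 134.46 + 134.58 + 128.92 + 133.08 + 136.44 + 132.69 + 131.24 + 134.19) / 9 = 133.14889
bias = 133.14889 − 132.77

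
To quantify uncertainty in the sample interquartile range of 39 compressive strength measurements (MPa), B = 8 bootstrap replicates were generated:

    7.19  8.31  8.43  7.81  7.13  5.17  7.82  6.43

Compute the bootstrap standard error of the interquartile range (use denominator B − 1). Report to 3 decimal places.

Bootstrap SE is the standard deviation of the 8 replicate interquartile ranges.
Mean of replicates: (7.19 + 8.31 + 8.43 + 7.81 + 7.13 + 5.17 + 7.82 + 6.43) / 8 = 58.2900 / 8 = 7.2862
Sum of squared deviations: (−0.0962)² + (+1.0238)² + (+1.1437)² + (+0.5237)² + (−0.1562)² + (−2.1162)² + (+0.5338)² + (−0.8563)² = 8.1608
Variance = 8.1608 / 7 = 1.1658
SE* = √1.1658

SE* = 1.080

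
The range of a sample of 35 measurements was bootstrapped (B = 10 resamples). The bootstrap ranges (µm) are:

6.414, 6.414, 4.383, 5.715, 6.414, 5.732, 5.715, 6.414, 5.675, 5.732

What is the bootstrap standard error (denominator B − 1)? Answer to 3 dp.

SE* = 0.625

Bootstrap SE is the standard deviation of the 10 replicate ranges.
Mean of replicates: (6.414 + 6.414 + 4.383 + 5.715 + 6.414 + 5.732 + 5.715 + 6.414 + 5.675 + 5.732) / 10 = 58.6080 / 10 = 5.8608
Sum of squared deviations: (+0.5532)² + (+0.5532)² + (−1.4778)² + (−0.1458)² + (+0.5532)² + (−0.1288)² + (−0.1458)² + (+0.5532)² + (−0.1858)² + (−0.1288)² = 3.5182
Variance = 3.5182 / 9 = 0.3909
SE* = √0.3909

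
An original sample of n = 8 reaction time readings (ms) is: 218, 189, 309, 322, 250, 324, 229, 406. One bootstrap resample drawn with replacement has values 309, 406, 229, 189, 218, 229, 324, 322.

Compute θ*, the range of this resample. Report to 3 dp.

Range = 406 − 189 = 217.000

θ* = 217.000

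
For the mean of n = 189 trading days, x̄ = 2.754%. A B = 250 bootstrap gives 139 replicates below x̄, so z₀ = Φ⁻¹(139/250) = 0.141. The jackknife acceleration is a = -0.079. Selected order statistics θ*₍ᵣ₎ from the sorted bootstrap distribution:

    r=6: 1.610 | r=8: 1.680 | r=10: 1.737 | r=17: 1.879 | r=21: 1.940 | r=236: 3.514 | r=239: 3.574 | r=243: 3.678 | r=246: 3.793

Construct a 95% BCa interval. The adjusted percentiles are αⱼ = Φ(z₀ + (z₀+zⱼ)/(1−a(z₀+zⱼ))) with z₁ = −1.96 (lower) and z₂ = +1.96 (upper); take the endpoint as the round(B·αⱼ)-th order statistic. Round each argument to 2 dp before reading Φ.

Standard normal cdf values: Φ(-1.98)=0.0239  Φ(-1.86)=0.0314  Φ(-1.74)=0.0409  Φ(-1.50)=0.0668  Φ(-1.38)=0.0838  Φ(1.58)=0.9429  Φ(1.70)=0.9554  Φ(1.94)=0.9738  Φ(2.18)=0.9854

(1.610, 3.678)

Lower: z₀ + z₁ = 0.141 + (-1.960) = -1.819; 1 − a(z₀+z₁) = 1 − (-0.079)(-1.819) = 0.8563; argument = 0.141 + (-1.819)/0.8563 = -1.9833 → -1.98.
α₁ = Φ(-1.98) = 0.0239; rank = round(250 × 0.0239) = 6; θ*₍6₎ = 1.610.
Upper: z₀ + z₂ = 2.101; 1 − a(z₀+z₂) = 1.1660; argument = 1.9429 → 1.94; α₂ = 0.9738; rank = 243; θ*₍243₎ = 3.678.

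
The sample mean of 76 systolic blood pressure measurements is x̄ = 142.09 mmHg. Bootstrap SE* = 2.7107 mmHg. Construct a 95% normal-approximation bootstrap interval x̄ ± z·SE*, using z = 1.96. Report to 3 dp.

(136.777, 147.403)

Margin = 1.96 × 2.7107 = 5.3130
Interval: 142.09 ± 5.3130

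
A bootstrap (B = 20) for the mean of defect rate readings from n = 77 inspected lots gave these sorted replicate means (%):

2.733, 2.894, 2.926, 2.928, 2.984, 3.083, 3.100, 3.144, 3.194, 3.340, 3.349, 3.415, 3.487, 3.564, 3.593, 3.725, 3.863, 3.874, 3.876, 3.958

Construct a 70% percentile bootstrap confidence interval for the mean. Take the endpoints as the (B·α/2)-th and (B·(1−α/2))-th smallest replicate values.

(2.926, 3.863)

α = 0.30; lower rank = 20 × 0.150 = 3; upper rank = 20 × 0.850 = 17.
The 3rd smallest replicate is 2.926; the 17th is 3.863.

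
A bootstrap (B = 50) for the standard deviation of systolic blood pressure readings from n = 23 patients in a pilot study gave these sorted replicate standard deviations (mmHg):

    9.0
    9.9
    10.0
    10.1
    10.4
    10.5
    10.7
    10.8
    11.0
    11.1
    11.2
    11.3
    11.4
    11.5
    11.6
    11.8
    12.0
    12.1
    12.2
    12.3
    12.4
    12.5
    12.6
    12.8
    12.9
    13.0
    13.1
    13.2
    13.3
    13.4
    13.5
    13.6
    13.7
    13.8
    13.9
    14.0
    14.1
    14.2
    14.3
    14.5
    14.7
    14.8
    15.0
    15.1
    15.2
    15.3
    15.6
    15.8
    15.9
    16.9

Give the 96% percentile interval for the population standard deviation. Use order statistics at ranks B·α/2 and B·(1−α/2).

α = 0.04; lower rank = 50 × 0.020 = 1; upper rank = 50 × 0.980 = 49.
The 1st smallest replicate is 9.0; the 49th is 15.9.

(9.0, 15.9)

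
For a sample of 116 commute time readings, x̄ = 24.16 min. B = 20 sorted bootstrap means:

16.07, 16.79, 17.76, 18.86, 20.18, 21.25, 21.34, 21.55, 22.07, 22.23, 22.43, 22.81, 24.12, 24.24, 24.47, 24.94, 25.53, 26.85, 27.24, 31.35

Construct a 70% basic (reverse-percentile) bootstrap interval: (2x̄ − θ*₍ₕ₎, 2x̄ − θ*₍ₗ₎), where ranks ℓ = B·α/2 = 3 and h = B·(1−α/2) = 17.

Percentile endpoints at ranks 3 and 17: θ*₍3₎ = 17.76, θ*₍17₎ = 25.53.
Basic interval reflects these around x̄:
  lower = 2 × 24.16 − 25.53 = 22.79
  upper = 2 × 24.16 − 17.76 = 30.56

(22.79, 30.56)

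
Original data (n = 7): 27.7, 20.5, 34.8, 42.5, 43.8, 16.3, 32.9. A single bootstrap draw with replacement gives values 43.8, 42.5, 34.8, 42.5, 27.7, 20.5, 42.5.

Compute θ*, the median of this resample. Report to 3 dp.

Sorted: 20.5, 27.7, 34.8, 42.5, 42.5, 42.5, 43.8
Median = middle value = 42.500

θ* = 42.500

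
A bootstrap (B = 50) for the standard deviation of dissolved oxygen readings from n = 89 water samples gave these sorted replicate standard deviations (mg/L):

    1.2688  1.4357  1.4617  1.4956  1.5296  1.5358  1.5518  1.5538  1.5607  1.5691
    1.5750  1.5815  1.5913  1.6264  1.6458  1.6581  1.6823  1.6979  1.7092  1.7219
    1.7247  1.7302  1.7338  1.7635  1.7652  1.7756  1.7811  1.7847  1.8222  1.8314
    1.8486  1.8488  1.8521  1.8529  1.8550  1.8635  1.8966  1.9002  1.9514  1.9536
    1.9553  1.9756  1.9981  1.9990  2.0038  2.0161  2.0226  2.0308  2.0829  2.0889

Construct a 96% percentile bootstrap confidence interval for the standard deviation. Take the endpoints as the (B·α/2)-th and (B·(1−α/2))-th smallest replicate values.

(1.2688, 2.0829)

α = 0.04; lower rank = 50 × 0.020 = 1; upper rank = 50 × 0.980 = 49.
The 1st smallest replicate is 1.2688; the 49th is 2.0829.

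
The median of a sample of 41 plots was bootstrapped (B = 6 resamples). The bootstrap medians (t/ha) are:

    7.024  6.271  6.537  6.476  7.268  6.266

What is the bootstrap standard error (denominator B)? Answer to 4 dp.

SE* = 0.3776

Bootstrap SE is the standard deviation of the 6 replicate medians.
Mean of replicates: (7.024 + 6.271 + 6.537 + 6.476 + 7.268 + 6.266) / 6 = 39.84200 / 6 = 6.64033
Sum of squared deviations: (+0.38367)² + (−0.36933)² + (−0.10333)² + (−0.16433)² + (+0.62767)² + (−0.37433)² = 0.85538
Variance = 0.85538 / 6 = 0.14256
SE* = √0.14256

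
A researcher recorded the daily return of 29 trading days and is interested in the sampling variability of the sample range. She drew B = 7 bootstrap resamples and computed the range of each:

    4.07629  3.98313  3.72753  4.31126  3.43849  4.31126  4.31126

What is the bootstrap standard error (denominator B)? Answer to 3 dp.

Bootstrap SE is the standard deviation of the 7 replicate ranges.
Mean of replicates: (4.07629 + 3.98313 + 3.72753 + 4.31126 + 3.43849 + 4.31126 + 4.31126) / 7 = 28.159220 / 7 = 4.022746
Sum of squared deviations: (+0.053544)² + (−0.039616)² + (−0.295216)² + (+0.288514)² + (−0.584256)² + (+0.288514)² + (+0.288514)² = 0.682665
Variance = 0.682665 / 7 = 0.097524
SE* = √0.097524

SE* = 0.312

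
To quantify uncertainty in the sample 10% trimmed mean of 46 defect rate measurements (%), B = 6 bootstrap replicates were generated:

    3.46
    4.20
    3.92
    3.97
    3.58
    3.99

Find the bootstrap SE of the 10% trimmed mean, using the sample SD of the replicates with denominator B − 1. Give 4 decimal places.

Bootstrap SE is the standard deviation of the 6 replicate 10% trimmed means.
Mean of replicates: (3.46 + 4.20 + 3.92 + 3.97 + 3.58 + 3.99) / 6 = 23.12000 / 6 = 3.85333
Sum of squared deviations: (−0.39333)² + (+0.34667)² + (+0.06667)² + (+0.11667)² + (−0.27333)² + (+0.13667)² = 0.38633
Variance = 0.38633 / 5 = 0.07727
SE* = √0.07727

SE* = 0.2780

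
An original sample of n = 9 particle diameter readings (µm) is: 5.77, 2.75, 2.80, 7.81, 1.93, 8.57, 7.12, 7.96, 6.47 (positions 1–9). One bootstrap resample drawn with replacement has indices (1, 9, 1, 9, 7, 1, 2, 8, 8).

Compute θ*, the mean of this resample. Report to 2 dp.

Resample values: 5.77, 6.47, 5.77, 6.47, 7.12, 5.77, 2.75, 7.96, 7.96.
Mean = (5.77 + 6.47 + 5.77 + 6.47 + 7.12 + 5.77 + 2.75 + 7.96 + 7.96) / 9 = 56.040 / 9 = 6.23

θ* = 6.23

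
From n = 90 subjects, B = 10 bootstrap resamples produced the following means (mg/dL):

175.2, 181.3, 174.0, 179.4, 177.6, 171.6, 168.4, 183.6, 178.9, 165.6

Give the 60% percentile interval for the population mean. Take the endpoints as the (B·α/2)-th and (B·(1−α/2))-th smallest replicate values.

Sorted replicates: 165.6, 168.4, 171.6, 174.0, 175.2, 177.6, 178.9, 179.4, 181.3, 183.6
α = 0.40; lower rank = 10 × 0.200 = 2; upper rank = 10 × 0.800 = 8.
The 2nd smallest replicate is 168.4; the 8th is 179.4.

(168.4, 179.4)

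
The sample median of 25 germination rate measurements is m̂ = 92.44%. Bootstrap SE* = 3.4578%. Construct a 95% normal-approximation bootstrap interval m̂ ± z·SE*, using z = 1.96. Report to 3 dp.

(85.663, 99.217)

Margin = 1.96 × 3.4578 = 6.7773
Interval: 92.44 ± 6.7773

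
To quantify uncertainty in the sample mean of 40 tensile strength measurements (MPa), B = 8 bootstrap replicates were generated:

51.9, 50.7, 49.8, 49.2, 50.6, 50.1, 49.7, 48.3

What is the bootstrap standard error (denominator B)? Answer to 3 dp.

SE* = 1.007

Bootstrap SE is the standard deviation of the 8 replicate means.
Mean of replicates: (51.9 + 50.7 + 49.8 + 49.2 + 50.6 + 50.1 + 49.7 + 48.3) / 8 = 400.3000 / 8 = 50.0375
Sum of squared deviations: (+1.8625)² + (+0.6625)² + (−0.2375)² + (−0.8375)² + (+0.5625)² + (+0.0625)² + (−0.3375)² + (−1.7375)² = 8.1188
Variance = 8.1188 / 8 = 1.0148
SE* = √1.0148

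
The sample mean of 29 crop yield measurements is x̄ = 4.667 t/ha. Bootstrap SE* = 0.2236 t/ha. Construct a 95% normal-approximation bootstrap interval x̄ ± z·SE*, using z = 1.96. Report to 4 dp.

Margin = 1.96 × 0.2236 = 0.43826
Interval: 4.667 ± 0.43826

(4.2287, 5.1053)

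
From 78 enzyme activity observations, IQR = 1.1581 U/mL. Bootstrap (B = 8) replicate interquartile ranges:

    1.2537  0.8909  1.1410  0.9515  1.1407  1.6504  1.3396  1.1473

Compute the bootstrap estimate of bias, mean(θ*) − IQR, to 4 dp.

mean(θ*) = (1.2537 + 0.8909 + 1.1410 + 0.9515 + 1.1407 + 1.6504 + 1.3396 + 1.1473) / 8 = 1.18939
bias = 1.18939 − 1.1581

bias = +0.0313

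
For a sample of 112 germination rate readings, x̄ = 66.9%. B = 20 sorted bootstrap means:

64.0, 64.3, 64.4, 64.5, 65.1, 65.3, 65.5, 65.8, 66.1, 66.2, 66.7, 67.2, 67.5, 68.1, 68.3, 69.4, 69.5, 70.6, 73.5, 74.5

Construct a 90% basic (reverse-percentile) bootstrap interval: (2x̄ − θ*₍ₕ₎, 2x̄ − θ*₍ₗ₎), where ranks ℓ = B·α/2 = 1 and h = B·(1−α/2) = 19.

Percentile endpoints at ranks 1 and 19: θ*₍1₎ = 64.0, θ*₍19₎ = 73.5.
Basic interval reflects these around x̄:
  lower = 2 × 66.9 − 73.5 = 60.3
  upper = 2 × 66.9 − 64.0 = 69.8

(60.3, 69.8)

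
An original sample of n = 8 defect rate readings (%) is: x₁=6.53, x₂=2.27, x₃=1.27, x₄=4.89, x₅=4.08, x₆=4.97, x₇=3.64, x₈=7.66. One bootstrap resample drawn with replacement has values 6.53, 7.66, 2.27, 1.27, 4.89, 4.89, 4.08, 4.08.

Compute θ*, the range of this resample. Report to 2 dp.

θ* = 6.39

Range = 7.66 − 1.27 = 6.39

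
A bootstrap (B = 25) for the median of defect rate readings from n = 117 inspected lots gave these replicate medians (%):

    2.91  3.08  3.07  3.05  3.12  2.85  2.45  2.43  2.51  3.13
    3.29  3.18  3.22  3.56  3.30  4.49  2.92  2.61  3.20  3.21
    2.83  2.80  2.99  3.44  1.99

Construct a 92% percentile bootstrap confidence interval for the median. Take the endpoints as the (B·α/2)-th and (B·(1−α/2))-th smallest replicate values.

Sorted replicates: 1.99, 2.43, 2.45, 2.51, 2.61, 2.80, 2.83, 2.85, 2.91, 2.92, 2.99, 3.05, 3.07, 3.08, 3.12, 3.13, 3.18, 3.20, 3.21, 3.22, 3.29, 3.30, 3.44, 3.56, 4.49
α = 0.08; lower rank = 25 × 0.040 = 1; upper rank = 25 × 0.960 = 24.
The 1st smallest replicate is 1.99; the 24th is 3.56.

(1.99, 3.56)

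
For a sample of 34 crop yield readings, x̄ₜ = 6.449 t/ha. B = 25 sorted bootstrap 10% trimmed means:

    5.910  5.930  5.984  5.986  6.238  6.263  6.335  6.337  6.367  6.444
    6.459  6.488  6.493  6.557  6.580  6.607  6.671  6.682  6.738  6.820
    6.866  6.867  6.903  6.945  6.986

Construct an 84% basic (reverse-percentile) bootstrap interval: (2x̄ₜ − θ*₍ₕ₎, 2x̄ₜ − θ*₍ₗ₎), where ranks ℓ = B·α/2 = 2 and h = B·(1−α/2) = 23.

(5.995, 6.968)

Percentile endpoints at ranks 2 and 23: θ*₍2₎ = 5.930, θ*₍23₎ = 6.903.
Basic interval reflects these around x̄ₜ:
  lower = 2 × 6.449 − 6.903 = 5.995
  upper = 2 × 6.449 − 5.930 = 6.968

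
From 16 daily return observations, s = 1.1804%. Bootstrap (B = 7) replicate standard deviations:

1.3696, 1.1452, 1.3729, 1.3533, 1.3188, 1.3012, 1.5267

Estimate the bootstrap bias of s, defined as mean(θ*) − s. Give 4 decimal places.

mean(θ*) = (1.3696 + 1.1452 + 1.3729 + 1.3533 + 1.3188 + 1.3012 + 1.5267) / 7 = 1.34110
bias = 1.34110 − 1.1804

bias = +0.1607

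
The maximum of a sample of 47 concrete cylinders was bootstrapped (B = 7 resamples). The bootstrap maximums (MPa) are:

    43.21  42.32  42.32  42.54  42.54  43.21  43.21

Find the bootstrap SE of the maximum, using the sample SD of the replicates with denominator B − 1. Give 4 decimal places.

SE* = 0.4265

Bootstrap SE is the standard deviation of the 7 replicate maximums.
Mean of replicates: (43.21 + 42.32 + 42.32 + 42.54 + 42.54 + 43.21 + 43.21) / 7 = 299.35000 / 7 = 42.76429
Sum of squared deviations: (+0.44571)² + (−0.44429)² + (−0.44429)² + (−0.22429)² + (−0.22429)² + (+0.44571)² + (+0.44571)² = 1.09137
Variance = 1.09137 / 6 = 0.18190
SE* = √0.18190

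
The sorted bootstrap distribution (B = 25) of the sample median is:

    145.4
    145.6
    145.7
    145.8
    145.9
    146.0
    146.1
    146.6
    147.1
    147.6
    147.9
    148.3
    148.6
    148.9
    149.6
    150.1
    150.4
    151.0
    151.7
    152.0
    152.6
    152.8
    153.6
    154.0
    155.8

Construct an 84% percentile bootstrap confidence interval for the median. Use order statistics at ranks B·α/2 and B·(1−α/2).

α = 0.16; lower rank = 25 × 0.080 = 2; upper rank = 25 × 0.920 = 23.
The 2nd smallest replicate is 145.6; the 23rd is 153.6.

(145.6, 153.6)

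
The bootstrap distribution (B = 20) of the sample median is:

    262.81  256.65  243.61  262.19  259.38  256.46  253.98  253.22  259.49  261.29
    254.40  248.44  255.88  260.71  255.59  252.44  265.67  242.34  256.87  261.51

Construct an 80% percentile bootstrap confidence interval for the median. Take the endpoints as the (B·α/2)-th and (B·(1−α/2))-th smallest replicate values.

Sorted replicates: 242.34, 243.61, 248.44, 252.44, 253.22, 253.98, 254.40, 255.59, 255.88, 256.46, 256.65, 256.87, 259.38, 259.49, 260.71, 261.29, 261.51, 262.19, 262.81, 265.67
α = 0.20; lower rank = 20 × 0.100 = 2; upper rank = 20 × 0.900 = 18.
The 2nd smallest replicate is 243.61; the 18th is 262.19.

(243.61, 262.19)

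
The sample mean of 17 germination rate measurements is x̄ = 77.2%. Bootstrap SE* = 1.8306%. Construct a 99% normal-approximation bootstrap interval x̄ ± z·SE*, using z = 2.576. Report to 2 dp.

Margin = 2.576 × 1.8306 = 4.716
Interval: 77.2 ± 4.716

(72.48, 81.92)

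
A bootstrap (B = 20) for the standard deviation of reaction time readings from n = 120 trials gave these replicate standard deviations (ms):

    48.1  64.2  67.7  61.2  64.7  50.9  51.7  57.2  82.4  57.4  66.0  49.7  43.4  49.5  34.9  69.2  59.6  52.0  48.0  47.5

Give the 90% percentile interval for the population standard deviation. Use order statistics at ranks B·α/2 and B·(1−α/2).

(34.9, 69.2)

Sorted replicates: 34.9, 43.4, 47.5, 48.0, 48.1, 49.5, 49.7, 50.9, 51.7, 52.0, 57.2, 57.4, 59.6, 61.2, 64.2, 64.7, 66.0, 67.7, 69.2, 82.4
α = 0.10; lower rank = 20 × 0.050 = 1; upper rank = 20 × 0.950 = 19.
The 1st smallest replicate is 34.9; the 19th is 69.2.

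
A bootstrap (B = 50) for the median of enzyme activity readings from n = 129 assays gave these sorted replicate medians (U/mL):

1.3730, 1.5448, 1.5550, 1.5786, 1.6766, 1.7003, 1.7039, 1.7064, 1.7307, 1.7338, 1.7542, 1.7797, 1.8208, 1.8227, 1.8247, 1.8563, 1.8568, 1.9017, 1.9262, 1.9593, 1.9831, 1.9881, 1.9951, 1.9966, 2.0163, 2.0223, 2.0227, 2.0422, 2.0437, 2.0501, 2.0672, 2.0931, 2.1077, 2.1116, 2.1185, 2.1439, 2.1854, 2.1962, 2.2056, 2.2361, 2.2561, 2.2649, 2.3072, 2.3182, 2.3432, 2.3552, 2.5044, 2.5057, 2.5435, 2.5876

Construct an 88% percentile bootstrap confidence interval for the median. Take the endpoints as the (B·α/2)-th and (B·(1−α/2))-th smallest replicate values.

α = 0.12; lower rank = 50 × 0.060 = 3; upper rank = 50 × 0.940 = 47.
The 3rd smallest replicate is 1.5550; the 47th is 2.5044.

(1.5550, 2.5044)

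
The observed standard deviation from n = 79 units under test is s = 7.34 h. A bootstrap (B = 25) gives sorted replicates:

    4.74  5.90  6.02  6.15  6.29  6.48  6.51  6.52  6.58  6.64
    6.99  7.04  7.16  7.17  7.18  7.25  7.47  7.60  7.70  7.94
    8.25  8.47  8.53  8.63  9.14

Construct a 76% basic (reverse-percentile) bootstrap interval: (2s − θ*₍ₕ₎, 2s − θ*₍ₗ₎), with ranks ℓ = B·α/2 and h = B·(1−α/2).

(6.21, 8.66)

Percentile endpoints at ranks 3 and 22: θ*₍3₎ = 6.02, θ*₍22₎ = 8.47.
Basic interval reflects these around s:
  lower = 2 × 7.34 − 8.47 = 6.21
  upper = 2 × 7.34 − 6.02 = 8.66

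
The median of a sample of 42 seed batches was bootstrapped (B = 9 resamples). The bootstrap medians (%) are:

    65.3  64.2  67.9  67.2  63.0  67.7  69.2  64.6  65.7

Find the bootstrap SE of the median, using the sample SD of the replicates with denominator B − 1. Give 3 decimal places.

Bootstrap SE is the standard deviation of the 9 replicate medians.
Mean of replicates: (65.3 + 64.2 + 67.9 + 67.2 + 63.0 + 67.7 + 69.2 + 64.6 + 65.7) / 9 = 594.8000 / 9 = 66.0889
Sum of squared deviations: (−0.7889)² + (−1.8889)² + (+1.8111)² + (+1.1111)² + (−3.0889)² + (+1.6111)² + (+3.1111)² + (−1.4889)² + (−0.3889)² = 32.8889
Variance = 32.8889 / 8 = 4.1111
SE* = √4.1111

SE* = 2.028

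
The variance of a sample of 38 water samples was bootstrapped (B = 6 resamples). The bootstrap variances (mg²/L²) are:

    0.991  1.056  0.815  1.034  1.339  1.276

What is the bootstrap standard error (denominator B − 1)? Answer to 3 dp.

SE* = 0.193

Bootstrap SE is the standard deviation of the 6 replicate variances.
Mean of replicates: (0.991 + 1.056 + 0.815 + 1.034 + 1.339 + 1.276) / 6 = 6.5110 / 6 = 1.0852
Sum of squared deviations: (−0.0942)² + (−0.0292)² + (−0.2702)² + (−0.0512)² + (+0.2538)² + (+0.1908)² = 0.1862
Variance = 0.1862 / 5 = 0.0372
SE* = √0.0372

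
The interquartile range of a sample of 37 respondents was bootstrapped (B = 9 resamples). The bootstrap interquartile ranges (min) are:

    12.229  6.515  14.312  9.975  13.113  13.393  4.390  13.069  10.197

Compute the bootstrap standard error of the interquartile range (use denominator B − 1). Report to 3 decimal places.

SE* = 3.393

Bootstrap SE is the standard deviation of the 9 replicate interquartile ranges.
Mean of replicates: (12.229 + 6.515 + 14.312 + 9.975 + 13.113 + 13.393 + 4.390 + 13.069 + 10.197) / 9 = 97.1930 / 9 = 10.7992
Sum of squared deviations: (+1.4298)² + (−4.2842)² + (+3.5128)² + (−0.8242)² + (+2.3138)² + (+2.5938)² + (−6.4092)² + (+2.2698)² + (−0.6022)² = 92.0917
Variance = 92.0917 / 8 = 11.5115
SE* = √11.5115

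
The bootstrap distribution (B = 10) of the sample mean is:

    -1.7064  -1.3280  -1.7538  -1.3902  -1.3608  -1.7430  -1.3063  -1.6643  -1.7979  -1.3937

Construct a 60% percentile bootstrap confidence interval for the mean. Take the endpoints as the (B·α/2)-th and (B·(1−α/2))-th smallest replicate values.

Sorted replicates: -1.7979, -1.7538, -1.7430, -1.7064, -1.6643, -1.3937, -1.3902, -1.3608, -1.3280, -1.3063
α = 0.40; lower rank = 10 × 0.200 = 2; upper rank = 10 × 0.800 = 8.
The 2nd smallest replicate is -1.7538; the 8th is -1.3608.

(-1.7538, -1.3608)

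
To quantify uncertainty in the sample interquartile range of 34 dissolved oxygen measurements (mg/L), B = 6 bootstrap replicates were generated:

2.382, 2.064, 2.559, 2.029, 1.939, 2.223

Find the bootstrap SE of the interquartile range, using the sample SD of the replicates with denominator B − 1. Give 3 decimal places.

SE* = 0.236

Bootstrap SE is the standard deviation of the 6 replicate interquartile ranges.
Mean of replicates: (2.382 + 2.064 + 2.559 + 2.029 + 1.939 + 2.223) / 6 = 13.1960 / 6 = 2.1993
Sum of squared deviations: (+0.1827)² + (−0.1353)² + (+0.3597)² + (−0.1703)² + (−0.2603)² + (+0.0237)² = 0.2784
Variance = 0.2784 / 5 = 0.0557
SE* = √0.0557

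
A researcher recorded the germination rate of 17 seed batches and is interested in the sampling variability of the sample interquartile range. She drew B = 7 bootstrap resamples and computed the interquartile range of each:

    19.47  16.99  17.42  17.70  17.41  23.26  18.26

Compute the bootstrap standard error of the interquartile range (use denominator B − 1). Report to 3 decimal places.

Bootstrap SE is the standard deviation of the 7 replicate interquartile ranges.
Mean of replicates: (19.47 + 16.99 + 17.42 + 17.70 + 17.41 + 23.26 + 18.26) / 7 = 130.5100 / 7 = 18.6443
Sum of squared deviations: (+0.8257)² + (−1.6543)² + (−1.2243)² + (−0.9443)² + (−1.2343)² + (+4.6157)² + (−0.3843)² = 28.7850
Variance = 28.7850 / 6 = 4.7975
SE* = √4.7975

SE* = 2.190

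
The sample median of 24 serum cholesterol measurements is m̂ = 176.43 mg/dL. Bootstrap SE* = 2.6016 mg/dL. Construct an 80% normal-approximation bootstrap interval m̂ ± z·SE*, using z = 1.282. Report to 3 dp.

(173.095, 179.765)

Margin = 1.282 × 2.6016 = 3.3353
Interval: 176.43 ± 3.3353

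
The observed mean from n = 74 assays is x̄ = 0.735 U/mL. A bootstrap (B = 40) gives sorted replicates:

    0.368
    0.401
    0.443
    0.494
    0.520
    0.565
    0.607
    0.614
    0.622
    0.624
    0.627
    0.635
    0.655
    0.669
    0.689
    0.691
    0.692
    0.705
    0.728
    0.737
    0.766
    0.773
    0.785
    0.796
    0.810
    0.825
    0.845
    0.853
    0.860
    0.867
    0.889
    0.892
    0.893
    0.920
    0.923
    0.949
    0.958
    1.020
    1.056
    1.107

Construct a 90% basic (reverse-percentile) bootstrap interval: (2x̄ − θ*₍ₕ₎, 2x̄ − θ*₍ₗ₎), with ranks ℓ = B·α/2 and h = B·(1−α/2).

Percentile endpoints at ranks 2 and 38: θ*₍2₎ = 0.401, θ*₍38₎ = 1.020.
Basic interval reflects these around x̄:
  lower = 2 × 0.735 − 1.020 = 0.450
  upper = 2 × 0.735 − 0.401 = 1.069

(0.450, 1.069)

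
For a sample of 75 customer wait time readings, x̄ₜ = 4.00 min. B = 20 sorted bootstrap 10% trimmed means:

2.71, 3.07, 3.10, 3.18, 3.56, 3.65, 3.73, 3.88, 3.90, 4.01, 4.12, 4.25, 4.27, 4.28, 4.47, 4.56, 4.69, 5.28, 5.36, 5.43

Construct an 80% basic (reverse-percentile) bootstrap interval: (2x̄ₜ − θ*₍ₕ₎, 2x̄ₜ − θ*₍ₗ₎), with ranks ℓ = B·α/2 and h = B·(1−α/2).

Percentile endpoints at ranks 2 and 18: θ*₍2₎ = 3.07, θ*₍18₎ = 5.28.
Basic interval reflects these around x̄ₜ:
  lower = 2 × 4.00 − 5.28 = 2.72
  upper = 2 × 4.00 − 3.07 = 4.93

(2.72, 4.93)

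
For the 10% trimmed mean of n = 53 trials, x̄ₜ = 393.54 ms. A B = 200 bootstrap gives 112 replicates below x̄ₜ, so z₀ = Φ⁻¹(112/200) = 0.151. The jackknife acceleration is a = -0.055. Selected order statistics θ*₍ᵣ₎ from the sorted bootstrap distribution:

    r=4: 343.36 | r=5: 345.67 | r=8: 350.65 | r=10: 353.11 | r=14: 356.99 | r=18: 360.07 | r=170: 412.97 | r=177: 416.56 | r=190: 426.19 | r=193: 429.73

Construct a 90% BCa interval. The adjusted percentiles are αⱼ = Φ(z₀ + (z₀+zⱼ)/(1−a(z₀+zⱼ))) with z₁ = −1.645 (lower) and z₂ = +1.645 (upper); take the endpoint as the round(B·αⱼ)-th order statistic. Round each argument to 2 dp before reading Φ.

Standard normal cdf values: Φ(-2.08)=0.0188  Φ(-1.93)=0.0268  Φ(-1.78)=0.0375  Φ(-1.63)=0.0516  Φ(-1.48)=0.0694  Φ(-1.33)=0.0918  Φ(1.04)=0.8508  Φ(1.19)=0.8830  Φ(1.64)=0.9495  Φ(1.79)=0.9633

Lower: z₀ + z₁ = 0.151 + (-1.645) = -1.494; 1 − a(z₀+z₁) = 1 − (-0.055)(-1.494) = 0.9178; argument = 0.151 + (-1.494)/0.9178 = -1.4768 → -1.48.
α₁ = Φ(-1.48) = 0.0694; rank = round(200 × 0.0694) = 14; θ*₍14₎ = 356.99.
Upper: z₀ + z₂ = 1.796; 1 − a(z₀+z₂) = 1.0988; argument = 1.7855 → 1.79; α₂ = 0.9633; rank = 193; θ*₍193₎ = 429.73.

(356.99, 429.73)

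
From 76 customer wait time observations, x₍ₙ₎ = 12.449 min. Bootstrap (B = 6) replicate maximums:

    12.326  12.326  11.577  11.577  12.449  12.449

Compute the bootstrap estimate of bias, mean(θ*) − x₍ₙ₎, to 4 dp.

mean(θ*) = (12.326 + 12.326 + 11.577 + 11.577 + 12.449 + 12.449) / 6 = 12.11733
bias = 12.11733 − 12.449

bias = −0.3317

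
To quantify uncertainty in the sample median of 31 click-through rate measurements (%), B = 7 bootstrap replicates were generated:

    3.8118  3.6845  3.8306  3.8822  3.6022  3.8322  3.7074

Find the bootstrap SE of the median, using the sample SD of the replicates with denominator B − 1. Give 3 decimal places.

SE* = 0.101

Bootstrap SE is the standard deviation of the 7 replicate medians.
Mean of replicates: (3.8118 + 3.6845 + 3.8306 + 3.8822 + 3.6022 + 3.8322 + 3.7074) / 7 = 26.35090 / 7 = 3.76441
Sum of squared deviations: (+0.04739)² + (−0.07991)² + (+0.06619)² + (+0.11779)² + (−0.16221)² + (+0.06779)² + (−0.05701)² = 0.06104
Variance = 0.06104 / 6 = 0.01017
SE* = √0.01017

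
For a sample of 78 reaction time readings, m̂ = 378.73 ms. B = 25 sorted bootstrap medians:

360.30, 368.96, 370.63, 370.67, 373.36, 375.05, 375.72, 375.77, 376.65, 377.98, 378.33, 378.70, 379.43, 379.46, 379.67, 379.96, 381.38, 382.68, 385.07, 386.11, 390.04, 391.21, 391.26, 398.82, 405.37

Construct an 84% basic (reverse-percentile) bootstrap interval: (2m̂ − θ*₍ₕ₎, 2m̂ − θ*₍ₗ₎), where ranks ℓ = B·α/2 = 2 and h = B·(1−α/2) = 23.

(366.20, 388.50)

Percentile endpoints at ranks 2 and 23: θ*₍2₎ = 368.96, θ*₍23₎ = 391.26.
Basic interval reflects these around m̂:
  lower = 2 × 378.73 − 391.26 = 366.20
  upper = 2 × 378.73 − 368.96 = 388.50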